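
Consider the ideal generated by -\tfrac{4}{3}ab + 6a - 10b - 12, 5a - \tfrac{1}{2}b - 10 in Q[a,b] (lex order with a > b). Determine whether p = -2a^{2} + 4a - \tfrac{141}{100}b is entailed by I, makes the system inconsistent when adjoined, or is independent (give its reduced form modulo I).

First compute the reduced Gröbner basis of I by Buchberger's algorithm.
f_1 = -\tfrac{4}{3}ab + 6a - 10b - 12, LT = ab.
f_2 = 5a - \tfrac{1}{2}b - 10, LT = a.

S(f_1,f_2): lcm = ab. S = -\tfrac{9}{2}a + \tfrac{1}{10}b^{2} + \tfrac{19}{2}b + 9.
  leading term a: subtract (-\tfrac{9}{10})·f_2 from -\tfrac{9}{2}a + \tfrac{1}{10}b^{2} + \tfrac{19}{2}b + 9 → \tfrac{1}{10}b^{2} + \tfrac{181}{20}b
  leading term b^{2}: no divisor's leading term divides it; move \tfrac{1}{10}b^{2} to the remainder.
  leading term b: no divisor's leading term divides it; move \tfrac{181}{20}b to the remainder.
  remainder \tfrac{1}{10}b^{2} + \tfrac{181}{20}b ≠ 0; add h_3 = \tfrac{1}{10}b^{2} + \tfrac{181}{20}b to the basis.

The other S-polynomials (S(f_1,h_3), S(f_2,h_3)) all reduce to 0 modulo the current basis, so we have a Gröbner basis.
Inter-reduce: drop elements whose leading term is divisible by another's, tail-reduce, and make monic.
Reduced Gröbner basis: {a - \tfrac{1}{10}b - 2, b^{2} + \tfrac{181}{2}b}.
Label its elements g_1 = a - \tfrac{1}{10}b - 2, g_2 = b^{2} + \tfrac{181}{2}b.

Reduce p = -2a^{2} + 4a - \tfrac{141}{100}b modulo G:
  leading term a^{2}: subtract (-2a)·g_1 from -2a^{2} + 4a - \tfrac{141}{100}b → -\tfrac{1}{5}ab - \tfrac{141}{100}b
  leading term ab: subtract (-\tfrac{1}{5}b)·g_1 from -\tfrac{1}{5}ab - \tfrac{141}{100}b → -\tfrac{1}{50}b^{2} - \tfrac{181}{100}b
  leading term b^{2}: subtract (-\tfrac{1}{50})·g_2 from -\tfrac{1}{50}b^{2} - \tfrac{181}{100}b → 0
  normal form = 0.
Since the normal form is 0, p ∈ I.

-2a^{2} + 4a - \tfrac{141}{100}b lies in I (it reduces to 0).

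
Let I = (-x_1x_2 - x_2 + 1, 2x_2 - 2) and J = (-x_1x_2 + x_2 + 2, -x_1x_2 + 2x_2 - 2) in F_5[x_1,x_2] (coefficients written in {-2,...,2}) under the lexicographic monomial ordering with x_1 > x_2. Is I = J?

No, the ideals differ.

Two ideals are equal iff their reduced Gröbner bases coincide (the reduced basis is unique for a fixed ordering).
Buchberger on the first generating set:
f_1 = -x_1x_2 - x_2 + 1, LT = x_1x_2.
f_2 = 2x_2 - 2, LT = x_2.

S(f_1,f_2): lcm = x_1x_2. S = x_1 + x_2 - 1.
  leading term x_1: no divisor's leading term divides it; move x_1 to the remainder.
  leading term x_2: subtract (-2)·f_2 from x_2 - 1 → 0
  remainder x_1 ≠ 0; add g_3 = x_1 to the basis.

S(f_1,g_3): lcm = x_1x_2. S = x_2 - 1.
  leading term x_2: subtract (-2)·f_2 from x_2 - 1 → 0
  remainder 0.

S(f_2,g_3): leading monomials are coprime, so the S-polynomial reduces to 0 (Buchberger's first criterion).
Every S-polynomial of the final basis reduces to 0, so we have a Gröbner basis.
Inter-reduce: drop elements whose leading term is divisible by another's, tail-reduce, and make monic.
Reduced Gröbner basis: {x_1, x_2 - 1}.

Buchberger on the second generating set:
h_1 = -x_1x_2 + x_2 + 2, LT = x_1x_2.
h_2 = -x_1x_2 + 2x_2 - 2, LT = x_1x_2.

S(h_1,h_2): lcm = x_1x_2. S = x_2 + 1.
  leading term x_2: no divisor's leading term divides it; move x_2 to the remainder.
  leading term 1: no divisor's leading term divides it; move 1 to the remainder.
  remainder x_2 + 1 ≠ 0; add k_3 = x_2 + 1 to the basis.

S(h_1,k_3): lcm = x_1x_2. S = -x_1 - x_2 - 2.
  leading term x_1: no divisor's leading term divides it; move -x_1 to the remainder.
  leading term x_2: subtract (-1)·k_3 from -x_2 - 2 → -1
  leading term 1: no divisor's leading term divides it; move -1 to the remainder.
  remainder -x_1 - 1 ≠ 0; add k_4 = -x_1 - 1 to the basis.

S(h_2,k_3): lcm = x_1x_2. S = -x_1 - 2x_2 + 2.
  leading term x_1: subtract (1)·k_4 from -x_1 - 2x_2 + 2 → -2x_2 - 2
  leading term x_2: subtract (-2)·k_3 from -2x_2 - 2 → 0
  remainder 0.

S(h_1,k_4): lcm = x_1x_2. S = -2x_2 - 2.
  leading term x_2: subtract (-2)·k_3 from -2x_2 - 2 → 0
  remainder 0.

S(h_2,k_4): lcm = x_1x_2. S = 2x_2 + 2.
  leading term x_2: subtract (2)·k_3 from 2x_2 + 2 → 0
  remainder 0.

S(k_3,k_4): leading monomials are coprime, so the S-polynomial reduces to 0 (Buchberger's first criterion).
Every S-polynomial of the final basis reduces to 0, so we have a Gröbner basis.
Inter-reduce: drop elements whose leading term is divisible by another's, tail-reduce, and make monic.
Reduced Gröbner basis: {x_1 + 1, x_2 + 1}.

The bases are distinct; the ideals are different.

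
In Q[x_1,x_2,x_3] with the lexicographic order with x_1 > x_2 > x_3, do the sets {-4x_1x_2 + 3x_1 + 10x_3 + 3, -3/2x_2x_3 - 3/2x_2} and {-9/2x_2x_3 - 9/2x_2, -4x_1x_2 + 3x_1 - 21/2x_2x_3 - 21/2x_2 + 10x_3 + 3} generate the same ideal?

Since reduced Gröbner bases are canonical representatives of ideals under a given ordering, it suffices to compute and compare them.
Buchberger on the first generating set:
f_1 = -4x_1x_2 + 3x_1 + 10x_3 + 3, LT = x_1x_2.
f_2 = -3/2x_2x_3 - 3/2x_2, LT = x_2x_3.

S(f_1,f_2): lcm = x_1x_2x_3. S = -x_1x_2 - 3/4x_1x_3 - 5/2x_3^2 - 3/4x_3.
  leading term x_1x_2: subtract (1/4)·f_1 from -x_1x_2 - 3/4x_1x_3 - 5/2x_3^2 - 3/4x_3 → -3/4x_1x_3 - 3/4x_1 - 5/2x_3^2 - 13/4x_3 - 3/4
  leading term x_1x_3: no divisor's leading term divides it; move -3/4x_1x_3 to the remainder.
  leading term x_1: no divisor's leading term divides it; move -3/4x_1 to the remainder.
  leading term x_3^2: no divisor's leading term divides it; move -5/2x_3^2 to the remainder.
  leading term x_3: no divisor's leading term divides it; move -13/4x_3 to the remainder.
  leading term 1: no divisor's leading term divides it; move -3/4 to the remainder.
  remainder -3/4x_1x_3 - 3/4x_1 - 5/2x_3^2 - 13/4x_3 - 3/4 ≠ 0; add g_3 = -3/4x_1x_3 - 3/4x_1 - 5/2x_3^2 - 13/4x_3 - 3/4 to the basis.

The other S-polynomials (S(f_1,g_3), S(f_2,g_3)) all reduce to 0 modulo the current basis, so we have a Gröbner basis.
Inter-reduce: drop elements whose leading term is divisible by another's, tail-reduce, and make monic.
Reduced Gröbner basis: {x_1x_2 - 3/4x_1 - 5/2x_3 - 3/4, x_1x_3 + x_1 + 10/3x_3^2 + 13/3x_3 + 1, x_2x_3 + x_2}.

Buchberger on the second generating set:
h_1 = -9/2x_2x_3 - 9/2x_2, LT = x_2x_3.
h_2 = -4x_1x_2 + 3x_1 - 21/2x_2x_3 - 21/2x_2 + 10x_3 + 3, LT = x_1x_2.

S(h_1,h_2): lcm = x_1x_2x_3. S = x_1x_2 + 3/4x_1x_3 - 21/8x_2x_3^2 - 21/8x_2x_3 + 5/2x_3^2 + 3/4x_3.
  leading term x_1x_2: subtract (-1/4)·h_2 from x_1x_2 + 3/4x_1x_3 - 21/8x_2x_3^2 - 21/8x_2x_3 + 5/2x_3^2 + 3/4x_3 → 3/4x_1x_3 + 3/4x_1 - 21/8x_2x_3^2 - 21/4x_2x_3 - 21/8x_2 + 5/2x_3^2 + 13/4x_3 + 3/4
  leading term x_1x_3: no divisor's leading term divides it; move 3/4x_1x_3 to the remainder.
  leading term x_1: no divisor's leading term divides it; move 3/4x_1 to the remainder.
  leading term x_2x_3^2: subtract (7/12x_3)·h_1 from -21/8x_2x_3^2 - 21/4x_2x_3 - 21/8x_2 + 5/2x_3^2 + 13/4x_3 + 3/4 → -21/8x_2x_3 - 21/8x_2 + 5/2x_3^2 + 13/4x_3 + 3/4
  leading term x_2x_3: subtract (7/12)·h_1 from -21/8x_2x_3 - 21/8x_2 + 5/2x_3^2 + 13/4x_3 + 3/4 → 5/2x_3^2 + 13/4x_3 + 3/4
  leading term x_3^2: no divisor's leading term divides it; move 5/2x_3^2 to the remainder.
  leading term x_3: no divisor's leading term divides it; move 13/4x_3 to the remainder.
  leading term 1: no divisor's leading term divides it; move 3/4 to the remainder.
  remainder 3/4x_1x_3 + 3/4x_1 + 5/2x_3^2 + 13/4x_3 + 3/4 ≠ 0; add k_3 = 3/4x_1x_3 + 3/4x_1 + 5/2x_3^2 + 13/4x_3 + 3/4 to the basis.

The other S-polynomials (S(h_1,k_3), S(h_2,k_3)) all reduce to 0 modulo the current basis, so we have a Gröbner basis.
Inter-reduce: drop elements whose leading term is divisible by another's, tail-reduce, and make monic.
Reduced Gröbner basis: {x_1x_2 - 3/4x_1 - 5/2x_3 - 3/4, x_1x_3 + x_1 + 10/3x_3^2 + 13/3x_3 + 1, x_2x_3 + x_2}.

The two bases agree; hence the ideals are identical.

Yes, the ideals are equal.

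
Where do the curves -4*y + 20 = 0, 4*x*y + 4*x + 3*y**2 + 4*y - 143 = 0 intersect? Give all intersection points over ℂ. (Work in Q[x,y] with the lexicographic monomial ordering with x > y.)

Compute a lex Gröbner basis by Buchberger's algorithm.
f_1 = -4*y + 20, LT = y.
f_2 = 4*x*y + 4*x + 3*y**2 + 4*y - 143, LT = x*y.

S(f_1,f_2): lcm = x*y. S = -6*x - 3/4*y**2 - y + 143/4.
  leading term x: no divisor's leading term divides it; move -6*x to the remainder.
  leading term y**2: subtract (3/16*y)·f_1 from -3/4*y**2 - y + 143/4 → -19/4*y + 143/4
  leading term y: subtract (19/16)·f_1 from -19/4*y + 143/4 → 12
  leading term 1: no divisor's leading term divides it; move 12 to the remainder.
  remainder -6*x + 12 ≠ 0; add h_3 = -6*x + 12 to the basis.

S(f_1,h_3): leading monomials are coprime, so the S-polynomial reduces to 0 (Buchberger's first criterion).
S(f_2,h_3): lcm = x*y. S = x + 3/4*y**2 + 3*y - 143/4.
  leading term x: subtract (-1/6)·h_3 from x + 3/4*y**2 + 3*y - 143/4 → 3/4*y**2 + 3*y - 135/4
  leading term y**2: subtract (-3/16*y)·f_1 from 3/4*y**2 + 3*y - 135/4 → 27/4*y - 135/4
  leading term y: subtract (-27/16)·f_1 from 27/4*y - 135/4 → 0
  remainder 0.

Every S-polynomial of the final basis reduces to 0, so we have a Gröbner basis.
Inter-reduce: drop elements whose leading term is divisible by another's, tail-reduce, and make monic.
Reduced Gröbner basis: {x - 2, y - 5}.

Since the basis is lex-ordered, y - 5 is univariate in y. Its roots are {5}. Back-substituting each root into the other basis elements fixes the other coordinates.
  y = 5: the earlier basis element becomes x - 2 = 0, giving x = 2 — point (2, 5).
Substituting each solution back into the original system confirms all equations vanish.

{(2, 5)}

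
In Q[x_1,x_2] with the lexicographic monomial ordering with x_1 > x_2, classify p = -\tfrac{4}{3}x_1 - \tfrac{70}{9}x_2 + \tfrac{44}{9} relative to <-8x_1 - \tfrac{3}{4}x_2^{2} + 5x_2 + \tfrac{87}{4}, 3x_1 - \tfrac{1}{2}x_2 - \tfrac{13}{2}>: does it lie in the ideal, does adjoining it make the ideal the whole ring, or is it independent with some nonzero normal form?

Adjoining -\tfrac{4}{3}x_1 - \tfrac{70}{9}x_2 + \tfrac{44}{9} makes the ideal the whole ring: the system is inconsistent.

First compute the reduced Gröbner basis of I by Buchberger's algorithm.
f_1 = -8x_1 - \tfrac{3}{4}x_2^{2} + 5x_2 + \tfrac{87}{4}, LT = x_1.
f_2 = 3x_1 - \tfrac{1}{2}x_2 - \tfrac{13}{2}, LT = x_1.

S(f_1,f_2): lcm = x_1. S = \tfrac{3}{32}x_2^{2} - \tfrac{11}{24}x_2 - \tfrac{53}{96}.
  reduce S modulo (f_1, f_2):
  remainder \tfrac{3}{32}x_2^{2} - \tfrac{11}{24}x_2 - \tfrac{53}{96} ≠ 0; add h_3 = \tfrac{3}{32}x_2^{2} - \tfrac{11}{24}x_2 - \tfrac{53}{96} to the basis.

The other S-polynomials (S(f_1,h_3), S(f_2,h_3)) all reduce to 0 modulo the current basis, so we have a Gröbner basis.
Inter-reduce: drop elements whose leading term is divisible by another's, tail-reduce, and make monic.
Reduced Gröbner basis: {x_1 - \tfrac{1}{6}x_2 - \tfrac{13}{6}, x_2^{2} - \tfrac{44}{9}x_2 - \tfrac{53}{9}}.
Label its elements g_1 = x_1 - \tfrac{1}{6}x_2 - \tfrac{13}{6}, g_2 = x_2^{2} - \tfrac{44}{9}x_2 - \tfrac{53}{9}.

Reduce p = -\tfrac{4}{3}x_1 - \tfrac{70}{9}x_2 + \tfrac{44}{9} modulo G:
  leading term x_1: subtract (-\tfrac{4}{3})·g_1 from -\tfrac{4}{3}x_1 - \tfrac{70}{9}x_2 + \tfrac{44}{9} → -8x_2 + 2
  leading term x_2: no divisor's leading term divides it; move -8x_2 to the remainder.
  leading term 1: no divisor's leading term divides it; move 2 to the remainder.
  normal form = -8x_2 + 2.
The normal form is nonzero, so p ∉ I. Since p minus its normal form lies in I, I + (p) = I + (r) where r = -8x_2 + 2; decide whether this ideal is the whole ring.
Run Buchberger on G together with r (pairs among the g_i already reduce to 0 since G is a Gröbner basis):
g_1 = x_1 - \tfrac{1}{6}x_2 - \tfrac{13}{6}, LT = x_1.
g_2 = x_2^{2} - \tfrac{44}{9}x_2 - \tfrac{53}{9}, LT = x_2^{2}.
r = -8x_2 + 2, LT = x_2.

S(g_2,r): lcm = x_2^{2}. S = -\tfrac{167}{36}x_2 - \tfrac{53}{9}.
  reduce S modulo (g_1, g_2, r):
  remainder -\tfrac{1015}{144} ≠ 0; add m_4 = -\tfrac{1015}{144} to the basis.

The other S-polynomials (S(g_1,g_2), S(g_1,r), S(g_1,m_4), S(g_2,m_4), S(r,m_4)) all reduce to 0 modulo the current basis, so we have a Gröbner basis.
Inter-reduce: drop elements whose leading term is divisible by another's, tail-reduce, and make monic.
Reduced Gröbner basis: {1}.
The reduced Gröbner basis of I + (p) is {1}: the ideal is the whole ring, so the enlarged system has no common solution — adjoining p is inconsistent.

The remainder on division by a Gröbner basis is unique — it is the normal form.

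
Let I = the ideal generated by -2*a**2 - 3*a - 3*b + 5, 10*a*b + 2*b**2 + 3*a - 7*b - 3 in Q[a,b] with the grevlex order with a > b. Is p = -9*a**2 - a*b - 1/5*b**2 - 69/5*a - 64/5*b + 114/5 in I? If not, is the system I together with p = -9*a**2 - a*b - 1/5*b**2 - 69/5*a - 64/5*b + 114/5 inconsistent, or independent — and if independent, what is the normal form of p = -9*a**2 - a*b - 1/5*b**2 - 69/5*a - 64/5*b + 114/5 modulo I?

-9*a**2 - a*b - 1/5*b**2 - 69/5*a - 64/5*b + 114/5 lies in I (it reduces to 0).

First compute the reduced Gröbner basis of I by Buchberger's algorithm.
f_1 = -2*a**2 - 3*a - 3*b + 5, LT = a**2.
f_2 = 10*a*b + 2*b**2 + 3*a - 7*b - 3, LT = a*b.

S(f_1,f_2): lcm = a**2*b. S = -1/5*a*b**2 - 3/10*a**2 + 11/5*a*b + 3/2*b**2 + 3/10*a - 5/2*b.
  leading term a*b**2: subtract (-1/50*b)·f_2 from -1/5*a*b**2 - 3/10*a**2 + 11/5*a*b + 3/2*b**2 + 3/10*a - 5/2*b → 1/25*b**3 - 3/10*a**2 + 113/50*a*b + 34/25*b**2 + 3/10*a - 64/25*b
  leading term b**3: no divisor's leading term divides it; move 1/25*b**3 to the remainder.
  leading term a**2: subtract (3/20)·f_1 from -3/10*a**2 + 113/50*a*b + 34/25*b**2 + 3/10*a - 64/25*b → 113/50*a*b + 34/25*b**2 + 3/4*a - 211/100*b - 3/4
  leading term a*b: subtract (113/500)·f_2 from 113/50*a*b + 34/25*b**2 + 3/4*a - 211/100*b - 3/4 → 227/250*b**2 + 9/125*a - 66/125*b - 9/125
  leading term b**2: no divisor's leading term divides it; move 227/250*b**2 to the remainder.
  leading term a: no divisor's leading term divides it; move 9/125*a to the remainder.
  leading term b: no divisor's leading term divides it; move -66/125*b to the remainder.
  leading term 1: no divisor's leading term divides it; move -9/125 to the remainder.
  remainder 1/25*b**3 + 227/250*b**2 + 9/125*a - 66/125*b - 9/125 ≠ 0; add h_3 = 1/25*b**3 + 227/250*b**2 + 9/125*a - 66/125*b - 9/125 to the basis.

The other S-polynomials (S(f_1,h_3), S(f_2,h_3)) all reduce to 0 modulo the current basis, so we have a Gröbner basis.
Inter-reduce: drop elements whose leading term is divisible by another's, tail-reduce, and make monic.
Reduced Gröbner basis: {b**3 + 227/10*b**2 + 9/5*a - 66/5*b - 9/5, a**2 + 3/2*a + 3/2*b - 5/2, a*b + 1/5*b**2 + 3/10*a - 7/10*b - 3/10}.
Label its elements g_1 = b**3 + 227/10*b**2 + 9/5*a - 66/5*b - 9/5, g_2 = a**2 + 3/2*a + 3/2*b - 5/2, g_3 = a*b + 1/5*b**2 + 3/10*a - 7/10*b - 3/10.

Reduce p = -9*a**2 - a*b - 1/5*b**2 - 69/5*a - 64/5*b + 114/5 modulo G:
  leading term a**2: subtract (-9)·g_2 from -9*a**2 - a*b - 1/5*b**2 - 69/5*a - 64/5*b + 114/5 → -a*b - 1/5*b**2 - 3/10*a + 7/10*b + 3/10
  leading term a*b: subtract (-1)·g_3 from -a*b - 1/5*b**2 - 3/10*a + 7/10*b + 3/10 → 0
  normal form = 0.
Since the normal form is 0, p ∈ I.

The remainder on division by a Gröbner basis is unique — it is the normal form.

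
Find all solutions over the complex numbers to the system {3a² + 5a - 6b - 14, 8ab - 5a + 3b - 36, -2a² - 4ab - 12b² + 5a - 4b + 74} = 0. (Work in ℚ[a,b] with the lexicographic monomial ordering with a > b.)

{(-2, -2)}

Compute a lex Gröbner basis by Buchberger's algorithm.
f_1 = 3a² + 5a - 6b - 14, LT = a².
f_2 = 8ab - 5a + 3b - 36, LT = ab.
f_3 = -2a² - 4ab + 5a - 12b² - 4b + 74, LT = a².

S(f_1,f_2): lcm = a²b. S = ⅝a² + 31/24ab + 9/2a - 2b² - 14/3b.
  reduce S modulo (f_1, f_2, f_3):
  remainder 273/64a - 2b² - 749/192b + 419/48 ≠ 0; add h_4 = 273/64a - 2b² - 749/192b + 419/48 to the basis.

S(f_1,f_3): lcm = a². S = -2ab + 25/6a - 6b² - 4b + 97/3.
  reduce S modulo (f_1, f_2, f_3, h_4):
  remainder -542/117b² - 409/702b + 6095/351 ≠ 0; add h_5 = -542/117b² - 409/702b + 6095/351 to the basis.

S(f_2,f_3): lcm = a²b. S = -⅝a² - 2ab² + 23/8ab - 9/2a - 6b³ - 2b² + 37b.
  reduce S modulo (f_1, f_2, f_3, h_4, h_5):
  remainder 1906255/1175056b + 1906255/587528 ≠ 0; add h_6 = 1906255/1175056b + 1906255/587528 to the basis.

The other S-polynomials (S(f_1,h_4), S(f_2,h_4), S(f_3,h_4), S(f_1,h_5), S(f_2,h_5), S(f_3,h_5), S(h_4,h_5), S(f_1,h_6), S(f_2,h_6), S(f_3,h_6), S(h_4,h_6), S(h_5,h_6)) all reduce to 0 modulo the current basis, so we have a Gröbner basis.
Inter-reduce: drop elements whose leading term is divisible by another's, tail-reduce, and make monic.
Reduced Gröbner basis: {a + 2, b + 2}.

The lex basis is triangular: the last element involves only b. Solving b + 2 = 0 gives b ∈ {-2}; substituting each value into the earlier elements determines the remaining variables.
  b = -2: the earlier basis element becomes a + 2 = 0, giving a = -2 — point (-2, -2).
Zero-dimensionality of the ideal guarantees finitely many solutions over ℂ.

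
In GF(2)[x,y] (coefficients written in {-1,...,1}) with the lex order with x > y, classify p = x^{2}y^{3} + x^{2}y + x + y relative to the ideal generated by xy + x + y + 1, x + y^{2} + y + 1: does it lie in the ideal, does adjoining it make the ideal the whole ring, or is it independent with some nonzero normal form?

x^{2}y^{3} + x^{2}y + x + y is independent of I; its normal form modulo I is y^{2} + 1.

First compute the reduced Gröbner basis of I by Buchberger's algorithm.
f_1 = xy + x + y + 1, LT = xy.
f_2 = x + y^{2} + y + 1, LT = x.

S(f_1,f_2): lcm = xy. S = x + y^{3} + y^{2} + 1.
  reduce S modulo (f_1, f_2):
  remainder y^{3} + y ≠ 0; add h_3 = y^{3} + y to the basis.

The other S-polynomials (S(f_1,h_3), S(f_2,h_3)) all reduce to 0 modulo the current basis, so we have a Gröbner basis.
Inter-reduce: drop elements whose leading term is divisible by another's, tail-reduce, and make monic.
Reduced Gröbner basis: {x + y^{2} + y + 1, y^{3} + y}.
Label its elements g_1 = x + y^{2} + y + 1, g_2 = y^{3} + y.

Reduce p = x^{2}y^{3} + x^{2}y + x + y modulo G:
  leading term x^{2}y^{3}: subtract (xy^{3})·g_1 from x^{2}y^{3} + x^{2}y + x + y → x^{2}y + xy^{5} + xy^{4} + xy^{3} + x + y
  leading term x^{2}y: subtract (xy)·g_1 from x^{2}y + xy^{5} + xy^{4} + xy^{3} + x + y → xy^{5} + xy^{4} + xy^{2} + xy + x + y
  leading term xy^{5}: subtract (y^{5})·g_1 from xy^{5} + xy^{4} + xy^{2} + xy + x + y → xy^{4} + xy^{2} + xy + x + y^{7} + y^{6} + y^{5} + y
  leading term xy^{4}: subtract (y^{4})·g_1 from xy^{4} + xy^{2} + xy + x + y^{7} + y^{6} + y^{5} + y → xy^{2} + xy + x + y^{7} + y^{4} + y
  leading term xy^{2}: subtract (y^{2})·g_1 from xy^{2} + xy + x + y^{7} + y^{4} + y → xy + x + y^{7} + y^{3} + y^{2} + y
  leading term xy: subtract (y)·g_1 from xy + x + y^{7} + y^{3} + y^{2} + y → x + y^{7}
  leading term x: subtract (1)·g_1 from x + y^{7} → y^{7} + y^{2} + y + 1
  leading term y^{7}: subtract (y^{4})·g_2 from y^{7} + y^{2} + y + 1 → y^{5} + y^{2} + y + 1
  leading term y^{5}: subtract (y^{2})·g_2 from y^{5} + y^{2} + y + 1 → y^{3} + y^{2} + y + 1
  leading term y^{3}: subtract (1)·g_2 from y^{3} + y^{2} + y + 1 → y^{2} + 1
  leading term y^{2}: no divisor's leading term divides it; move y^{2} to the remainder.
  leading term 1: no divisor's leading term divides it; move 1 to the remainder.
  normal form = y^{2} + 1.
The normal form is nonzero, so p ∉ I. Since p minus its normal form lies in I, I + (p) = I + (r) where r = y^{2} + 1; decide whether this ideal is the whole ring.
Run Buchberger on G together with r (pairs among the g_i already reduce to 0 since G is a Gröbner basis):
g_1 = x + y^{2} + y + 1, LT = x.
g_2 = y^{3} + y, LT = y^{3}.
r = y^{2} + 1, LT = y^{2}.

The S-polynomials (S(g_1,g_2), S(g_1,r), S(g_2,r)) all reduce to 0 modulo the current basis, so we have a Gröbner basis.
Inter-reduce: drop elements whose leading term is divisible by another's, tail-reduce, and make monic.
Reduced Gröbner basis: {x + y, y^{2} + 1}.
The reduced Gröbner basis of I + (p) is {x + y, y^{2} + 1} ≠ {1}, a proper ideal, so the enlarged system stays consistent: p is independent of I, with normal form y^{2} + 1.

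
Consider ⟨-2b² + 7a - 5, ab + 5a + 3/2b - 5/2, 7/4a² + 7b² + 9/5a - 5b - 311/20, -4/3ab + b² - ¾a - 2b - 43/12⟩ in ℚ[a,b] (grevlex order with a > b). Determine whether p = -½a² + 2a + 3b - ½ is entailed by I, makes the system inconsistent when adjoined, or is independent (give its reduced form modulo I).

Adjoining -½a² + 2a + 3b - ½ makes the ideal the whole ring: the system is inconsistent.

First compute the reduced Gröbner basis of I by Buchberger's algorithm.
f_1 = -2b² + 7a - 5, LT = b².
f_2 = ab + 5a + 3/2b - 5/2, LT = ab.
f_3 = 7/4a² + 7b² + 9/5a - 5b - 311/20, LT = a².
f_4 = -4/3ab + b² - ¾a - 2b - 43/12, LT = ab.

S(f_1,f_2): lcm = ab². S = -7/2a² - 5ab - 3/2b² + 5/2a + 5/2b.
  reduce S modulo (f_1, f_2, f_3, f_4):
  remainder 1497/20a - 1497/20 ≠ 0; add h_5 = 1497/20a - 1497/20 to the basis.

S(f_1,f_4): lcm = ab². S = ¾b³ - 7/2a² - 9/16ab - 3/2b² + 5/2a - 43/16b.
  reduce S modulo (f_1, f_2, f_3, f_4, h_5):
  remainder -565/32b - 565/32 ≠ 0; add h_6 = -565/32b - 565/32 to the basis.

The other S-polynomials (S(f_1,f_3), S(f_2,f_3), S(f_2,f_4), S(f_3,f_4), S(f_1,h_5), S(f_2,h_5), S(f_3,h_5), S(f_4,h_5), S(f_1,h_6), S(f_2,h_6), S(f_3,h_6), S(f_4,h_6), S(h_5,h_6)) all reduce to 0 modulo the current basis, so we have a Gröbner basis.
Inter-reduce: drop elements whose leading term is divisible by another's, tail-reduce, and make monic.
Reduced Gröbner basis: {a - 1, b + 1}.
Label its elements g_1 = a - 1, g_2 = b + 1.

Reduce p = -½a² + 2a + 3b - ½ modulo G:
  leading term a²: subtract (-½a)·g_1 from -½a² + 2a + 3b - ½ → 3/2a + 3b - ½
  leading term a: subtract (3/2)·g_1 from 3/2a + 3b - ½ → 3b + 1
  leading term b: subtract (3)·g_2 from 3b + 1 → -2
  leading term 1: no divisor's leading term divides it; move -2 to the remainder.
  normal form = -2.
The normal form is nonzero, so p ∉ I. Since p minus its normal form lies in I, I + (p) = I + (r) where r = -2; decide whether this ideal is the whole ring.
Here r = -2 is a nonzero constant, hence a unit: 1 ∈ I + (p), the Gröbner basis of I + (p) is {1}, and the enlarged system has no common solution — adjoining p is inconsistent.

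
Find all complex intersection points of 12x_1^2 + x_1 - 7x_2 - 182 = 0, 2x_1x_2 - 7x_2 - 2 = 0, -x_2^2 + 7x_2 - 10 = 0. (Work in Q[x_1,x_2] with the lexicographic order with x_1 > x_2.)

Compute a lex Gröbner basis by Buchberger's algorithm.
f_1 = 12x_1^2 + x_1 - 7x_2 - 182, LT = x_1^2.
f_2 = 2x_1x_2 - 7x_2 - 2, LT = x_1x_2.
f_3 = -x_2^2 + 7x_2 - 10, LT = x_2^2.

S(f_1,f_2): lcm = x_1^2x_2. S = 43/12x_1x_2 + x_1 - 7/12x_2^2 - 91/6x_2.
  leading term x_1x_2: subtract (43/24)·f_2 from 43/12x_1x_2 + x_1 - 7/12x_2^2 - 91/6x_2 → x_1 - 7/12x_2^2 - 21/8x_2 + 43/12
  leading term x_1: no divisor's leading term divides it; move x_1 to the remainder.
  leading term x_2^2: subtract (7/12)·f_3 from -7/12x_2^2 - 21/8x_2 + 43/12 → -161/24x_2 + 113/12
  leading term x_2: no divisor's leading term divides it; move -161/24x_2 to the remainder.
  leading term 1: no divisor's leading term divides it; move 113/12 to the remainder.
  remainder x_1 - 161/24x_2 + 113/12 ≠ 0; add h_4 = x_1 - 161/24x_2 + 113/12 to the basis.

S(f_2,f_3): lcm = x_1x_2^2. S = 7x_1x_2 - 10x_1 - 7/2x_2^2 - x_2.
  leading term x_1x_2: subtract (7/2)·f_2 from 7x_1x_2 - 10x_1 - 7/2x_2^2 - x_2 → -10x_1 - 7/2x_2^2 + 47/2x_2 + 7
  leading term x_1: subtract (-10)·h_4 from -10x_1 - 7/2x_2^2 + 47/2x_2 + 7 → -7/2x_2^2 - 523/12x_2 + 607/6
  leading term x_2^2: subtract (7/2)·f_3 from -7/2x_2^2 - 523/12x_2 + 607/6 → -817/12x_2 + 817/6
  leading term x_2: no divisor's leading term divides it; move -817/12x_2 to the remainder.
  leading term 1: no divisor's leading term divides it; move 817/6 to the remainder.
  remainder -817/12x_2 + 817/6 ≠ 0; add h_5 = -817/12x_2 + 817/6 to the basis.

The other S-polynomials (S(f_1,f_3), S(f_1,h_4), S(f_2,h_4), S(f_3,h_4), S(f_1,h_5), S(f_2,h_5), S(f_3,h_5), S(h_4,h_5)) all reduce to 0 modulo the current basis, so we have a Gröbner basis.
Inter-reduce: drop elements whose leading term is divisible by another's, tail-reduce, and make monic.
Reduced Gröbner basis: {x_1 - 4, x_2 - 2}.

A lex Gröbner basis eliminates variables successively. Here x_2 - 2 depends only on x_2, with roots {2}; lifting each root through the earlier basis elements recovers the full solutions.
  x_2 = 2: the earlier basis element becomes x_1 - 4 = 0, giving x_1 = 4 — point (4, 2).
Substituting each solution back into the original system confirms all equations vanish.

{(4, 2)}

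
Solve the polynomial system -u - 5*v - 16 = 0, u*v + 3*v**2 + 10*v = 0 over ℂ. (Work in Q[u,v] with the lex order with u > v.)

Compute a lex Gröbner basis by Buchberger's algorithm.
f_1 = -u - 5*v - 16, LT = u.
f_2 = u*v + 3*v**2 + 10*v, LT = u*v.

S(f_1,f_2): lcm = u*v. S = 2*v**2 + 6*v.
  leading term v**2: no divisor's leading term divides it; move 2*v**2 to the remainder.
  leading term v: no divisor's leading term divides it; move 6*v to the remainder.
  remainder 2*v**2 + 6*v ≠ 0; add h_3 = 2*v**2 + 6*v to the basis.

The other S-polynomials (S(f_1,h_3), S(f_2,h_3)) all reduce to 0 modulo the current basis, so we have a Gröbner basis.
Inter-reduce: drop elements whose leading term is divisible by another's, tail-reduce, and make monic.
Reduced Gröbner basis: {u + 5*v + 16, v**2 + 3*v}.

A lex Gröbner basis eliminates variables successively. Here v**2 + 3*v depends only on v, with roots {-3, 0}; lifting each root through the earlier basis elements recovers the full solutions.
  v = -3: the earlier basis element becomes u + 1 = 0, giving u = -1 — point (-1, -3).
  v = 0: the earlier basis element becomes u + 16 = 0, giving u = -16 — point (-16, 0).

{(-1, -3), (-16, 0)}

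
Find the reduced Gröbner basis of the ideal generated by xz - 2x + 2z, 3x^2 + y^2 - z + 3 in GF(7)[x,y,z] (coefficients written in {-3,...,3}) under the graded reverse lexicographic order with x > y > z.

G = {y^2z - 2y^2 - z^2 + 2x + 3z + 1, x^2 - 2y^2 + 2z + 1, xz - 2x + 2z}

Buchberger's algorithm terminates because the ascending chain of leading-term ideals stabilizes.

f_1 = xz - 2x + 2z, LT = xz.
f_2 = 3x^2 + y^2 - z + 3, LT = x^2.

S(f_1,f_2): lcm = x^2z. S = 2y^2z - 2x^2 + 2xz - 2z^2 - z.
  reduce S modulo (f_1, f_2):
  remainder 2y^2z + 3y^2 - 2z^2 - 3x - z + 2 ≠ 0; add g_3 = 2y^2z + 3y^2 - 2z^2 - 3x - z + 2 to the basis.

The other S-polynomials (S(f_1,g_3), S(f_2,g_3)) all reduce to 0 modulo the current basis, so we have a Gröbner basis.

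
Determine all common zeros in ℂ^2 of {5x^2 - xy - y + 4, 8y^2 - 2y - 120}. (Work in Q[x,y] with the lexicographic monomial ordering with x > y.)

{(-3/8 - sqrt(2255)*I/40, -15/4), (-3/8 + sqrt(2255)*I/40, -15/4), (0, 4), (4/5, 4)}

Compute a lex Gröbner basis by Buchberger's algorithm.
f_1 = 5x^2 - xy - y + 4, LT = x^2.
f_2 = 8y^2 - 2y - 120, LT = y^2.

The S-polynomials (S(f_1,f_2)) all reduce to 0 modulo the current basis, so we have a Gröbner basis.
Inter-reduce: drop elements whose leading term is divisible by another's, tail-reduce, and make monic.
Reduced Gröbner basis: {x^2 - 1/5xy - 1/5y + 4/5, y^2 - 1/4y - 15}.

Since the basis is lex-ordered, y^2 - 1/4y - 15 is univariate in y. Its roots are {-15/4, 4}. Back-substituting each root into the other basis elements fixes the other coordinates.
  y = -15/4: the earlier basis element becomes x^2 + 3/4x + 31/20 = 0, giving x = -3/8 - sqrt(2255)*I/40, -3/8 + sqrt(2255)*I/40 — points (-3/8 - sqrt(2255)*I/40, -15/4), (-3/8 + sqrt(2255)*I/40, -15/4).
  y = 4: the earlier basis element becomes x^2 - 4/5x = 0, giving x = 0, 4/5 — points (0, 4), (4/5, 4).
A lex Gröbner basis triangularizes the system, enabling back-substitution.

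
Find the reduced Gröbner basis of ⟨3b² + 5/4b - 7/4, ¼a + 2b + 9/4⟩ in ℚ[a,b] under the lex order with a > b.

G = {a + 8b + 9, b² + 5/12b - 7/12}

f_1 = 3b² + 5/4b - 7/4, LT = b².
f_2 = ¼a + 2b + 9/4, LT = a.

The S-polynomials (S(f_1,f_2)) all reduce to 0 modulo the current basis, so we have a Gröbner basis.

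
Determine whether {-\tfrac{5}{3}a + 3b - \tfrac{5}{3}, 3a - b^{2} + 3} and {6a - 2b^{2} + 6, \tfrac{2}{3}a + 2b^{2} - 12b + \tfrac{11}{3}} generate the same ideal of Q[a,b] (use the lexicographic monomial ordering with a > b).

No, the ideals differ.

For a fixed monomial order, each ideal has a unique reduced Gröbner basis; comparing bases decides equality.
Buchberger on the first generating set:
f_1 = -\tfrac{5}{3}a + 3b - \tfrac{5}{3}, LT = a.
f_2 = 3a - b^{2} + 3, LT = a.

S(f_1,f_2): lcm = a. S = \tfrac{1}{3}b^{2} - \tfrac{9}{5}b.
  leading term b^{2}: no divisor's leading term divides it; move \tfrac{1}{3}b^{2} to the remainder.
  leading term b: no divisor's leading term divides it; move -\tfrac{9}{5}b to the remainder.
  remainder \tfrac{1}{3}b^{2} - \tfrac{9}{5}b ≠ 0; add g_3 = \tfrac{1}{3}b^{2} - \tfrac{9}{5}b to the basis.

The other S-polynomials (S(f_1,g_3), S(f_2,g_3)) all reduce to 0 modulo the current basis, so we have a Gröbner basis.
Inter-reduce: drop elements whose leading term is divisible by another's, tail-reduce, and make monic.
Reduced Gröbner basis: {a - \tfrac{9}{5}b + 1, b^{2} - \tfrac{27}{5}b}.

Buchberger on the second generating set:
h_1 = 6a - 2b^{2} + 6, LT = a.
h_2 = \tfrac{2}{3}a + 2b^{2} - 12b + \tfrac{11}{3}, LT = a.

S(h_1,h_2): lcm = a. S = -\tfrac{10}{3}b^{2} + 18b - \tfrac{9}{2}.
  leading term b^{2}: no divisor's leading term divides it; move -\tfrac{10}{3}b^{2} to the remainder.
  leading term b: no divisor's leading term divides it; move 18b to the remainder.
  leading term 1: no divisor's leading term divides it; move -\tfrac{9}{2} to the remainder.
  remainder -\tfrac{10}{3}b^{2} + 18b - \tfrac{9}{2} ≠ 0; add k_3 = -\tfrac{10}{3}b^{2} + 18b - \tfrac{9}{2} to the basis.

The other S-polynomials (S(h_1,k_3), S(h_2,k_3)) all reduce to 0 modulo the current basis, so we have a Gröbner basis.
Inter-reduce: drop elements whose leading term is divisible by another's, tail-reduce, and make monic.
Reduced Gröbner basis: {a - \tfrac{9}{5}b + \tfrac{29}{20}, b^{2} - \tfrac{27}{5}b + \tfrac{27}{20}}.

These differ, so the ideals are not equal.
The choice of monomial ordering does not affect the verdict — as long as both bases are computed under the same ordering, their equality decides ideal equality.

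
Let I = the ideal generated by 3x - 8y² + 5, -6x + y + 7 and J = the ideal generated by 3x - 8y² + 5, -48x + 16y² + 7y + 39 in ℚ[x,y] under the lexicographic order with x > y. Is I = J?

Yes, the ideals are equal.

Two ideals are equal iff their reduced Gröbner bases coincide (the reduced basis is unique for a fixed ordering).
Buchberger on the first generating set:
f_1 = 3x - 8y² + 5, LT = x.
f_2 = -6x + y + 7, LT = x.

S(f_1,f_2): lcm = x. S = -8/3y² + ⅙y + 17/6.
  leading term y²: no divisor's leading term divides it; move -8/3y² to the remainder.
  leading term y: no divisor's leading term divides it; move ⅙y to the remainder.
  leading term 1: no divisor's leading term divides it; move 17/6 to the remainder.
  remainder -8/3y² + ⅙y + 17/6 ≠ 0; add g_3 = -8/3y² + ⅙y + 17/6 to the basis.

The other S-polynomials (S(f_1,g_3), S(f_2,g_3)) all reduce to 0 modulo the current basis, so we have a Gröbner basis.
Inter-reduce: drop elements whose leading term is divisible by another's, tail-reduce, and make monic.
Reduced Gröbner basis: {x - ⅙y - 7/6, y² - 1/16y - 17/16}.

Buchberger on the second generating set:
h_1 = 3x - 8y² + 5, LT = x.
h_2 = -48x + 16y² + 7y + 39, LT = x.

S(h_1,h_2): lcm = x. S = -7/3y² + 7/48y + 119/48.
  leading term y²: no divisor's leading term divides it; move -7/3y² to the remainder.
  leading term y: no divisor's leading term divides it; move 7/48y to the remainder.
  leading term 1: no divisor's leading term divides it; move 119/48 to the remainder.
  remainder -7/3y² + 7/48y + 119/48 ≠ 0; add k_3 = -7/3y² + 7/48y + 119/48 to the basis.

The other S-polynomials (S(h_1,k_3), S(h_2,k_3)) all reduce to 0 modulo the current basis, so we have a Gröbner basis.
Inter-reduce: drop elements whose leading term is divisible by another's, tail-reduce, and make monic.
Reduced Gröbner basis: {x - ⅙y - 7/6, y² - 1/16y - 17/16}.

The two bases agree; hence the ideals are identical.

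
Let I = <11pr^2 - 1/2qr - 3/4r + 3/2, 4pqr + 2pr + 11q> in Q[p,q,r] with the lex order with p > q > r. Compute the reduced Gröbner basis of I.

G = {pq + 121/12pr + 1/2p + 11/12q^2 + 341/6q, pr^2 - 1/22qr - 3/44r + 3/22, q^2r + 125/2qr - 3q + 3/4r - 3/2}

f_1 = 11pr^2 - 1/2qr - 3/4r + 3/2, LT = pr^2.
f_2 = 4pqr + 2pr + 11q, LT = pqr.

S(f_1,f_2): lcm = pqr^2. S = -1/2pr^2 - 1/22q^2r - 31/11qr + 3/22q.
  reduce S modulo (f_1, f_2):
  remainder -1/22q^2r - 125/44qr + 3/22q - 3/88r + 3/44 ≠ 0; add g_3 = -1/22q^2r - 125/44qr + 3/22q - 3/88r + 3/44 to the basis.

S(f_2,g_3): lcm = pq^2r. S = -62pqr + 3pq - 3/4pr + 3/2p + 11/4q^2.
  reduce S modulo (f_1, f_2, g_3):
  remainder 3pq + 121/4pr + 3/2p + 11/4q^2 + 341/2q ≠ 0; add g_4 = 3pq + 121/4pr + 3/2p + 11/4q^2 + 341/2q to the basis.

The other S-polynomials (S(f_1,g_3), S(f_1,g_4), S(f_2,g_4), S(g_3,g_4)) all reduce to 0 modulo the current basis, so we have a Gröbner basis.
Inter-reduce: drop elements whose leading term is divisible by another's, tail-reduce, and make monic.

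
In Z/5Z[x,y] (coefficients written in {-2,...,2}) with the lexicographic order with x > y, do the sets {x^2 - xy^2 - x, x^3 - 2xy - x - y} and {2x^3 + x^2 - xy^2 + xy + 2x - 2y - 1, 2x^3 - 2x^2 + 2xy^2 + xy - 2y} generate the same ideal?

No, the ideals differ.

Since reduced Gröbner bases are canonical representatives of ideals under a given ordering, it suffices to compute and compare them.
Buchberger on the first generating set:
f_1 = x^2 - xy^2 - x, LT = x^2.
f_2 = x^3 - 2xy - x - y, LT = x^3.

S(f_1,f_2): lcm = x^3. S = -x^2y^2 - x^2 + 2xy + x + y.
  reduce S modulo (f_1, f_2):
  remainder -xy^4 - 2xy^2 + 2xy + y ≠ 0; add g_3 = -xy^4 - 2xy^2 + 2xy + y to the basis.

S(f_1,g_3): lcm = x^2y^4. S = -2x^2y^2 + 2x^2y - xy^6 - xy^4 + xy.
  reduce S modulo (f_1, f_2, g_3):
  remainder xy - y^3 - y ≠ 0; add g_4 = xy - y^3 - y to the basis.

S(g_3,g_4): lcm = xy^4. S = 2xy^2 - 2xy + y^6 + y^4 - y.
  reduce S modulo (f_1, f_2, g_3, g_4):
  remainder y^6 - 2y^4 - 2y^3 + 2y^2 + 2y ≠ 0; add g_5 = y^6 - 2y^4 - 2y^3 + 2y^2 + 2y to the basis.

The other S-polynomials (S(f_2,g_3), S(f_1,g_4), S(f_2,g_4), S(f_1,g_5), S(f_2,g_5), S(g_3,g_5), S(g_4,g_5)) all reduce to 0 modulo the current basis, so we have a Gröbner basis.
Inter-reduce: drop elements whose leading term is divisible by another's, tail-reduce, and make monic.
Reduced Gröbner basis: {x^2 - x - y^4 - y^2, xy - y^3 - y, y^6 - 2y^4 - 2y^3 + 2y^2 + 2y}.

Buchberger on the second generating set:
h_1 = 2x^3 + x^2 - xy^2 + xy + 2x - 2y - 1, LT = x^3.
h_2 = 2x^3 - 2x^2 + 2xy^2 + xy - 2y, LT = x^3.

S(h_1,h_2): lcm = x^3. S = -x^2 + xy^2 + x + 2.
  reduce S modulo (h_1, h_2):
  remainder -x^2 + xy^2 + x + 2 ≠ 0; add k_3 = -x^2 + xy^2 + x + 2 to the basis.

S(h_1,k_3): lcm = x^3. S = x^2y^2 - x^2 + 2xy^2 - 2xy - 2x - y + 2.
  reduce S modulo (h_1, h_2, k_3):
  remainder xy^4 + 2xy^2 - 2xy + 2x + 2y^2 - y ≠ 0; add k_4 = xy^4 + 2xy^2 - 2xy + 2x + 2y^2 - y to the basis.

S(h_1,k_4): lcm = x^3y^4. S = -2x^3y^2 + 2x^3y - 2x^3 - 2x^2y^4 - 2x^2y^2 + x^2y + 2xy^6 - 2xy^5 + xy^4 - y^5 + 2y^4.
  reduce S modulo (h_1, h_2, k_3, k_4):
  remainder xy^3 + 2xy^2 + 2xy - x - y^5 - 2y^4 + 2y^3 - 2y^2 + y + 1 ≠ 0; add k_5 = xy^3 + 2xy^2 + 2xy - x - y^5 - 2y^4 + 2y^3 - 2y^2 + y + 1 to the basis.

S(k_3,k_4): lcm = x^2y^4. S = -2x^2y^2 + 2x^2y - 2x^2 - xy^6 - xy^4 - 2xy^2 + xy - 2y^4.
  reduce S modulo (h_1, h_2, k_3, k_4, k_5):
  remainder -2xy^2 + xy - y^3 - 2y^2 - 2y + 1 ≠ 0; add k_6 = -2xy^2 + xy - y^3 - 2y^2 - 2y + 1 to the basis.

S(k_4,k_5): lcm = xy^4. S = -2xy^3 - xy + 2x + y^6 + 2y^5 - 2y^4 + 2y^3 + y^2 - 2y.
  reduce S modulo (h_1, h_2, k_3, k_4, k_5, k_6):
  remainder y^6 - y^4 - y^3 - 2y^2 + y - 1 ≠ 0; add k_7 = y^6 - y^4 - y^3 - 2y^2 + y - 1 to the basis.

S(k_5,k_6): lcm = xy^3. S = 2xy - x - y^5 + y^3 + 2y^2 - y + 1.
  reduce S modulo (h_1, h_2, k_3, k_4, k_5, k_6, k_7):
  remainder 2xy - x - y^5 + y^3 + 2y^2 - y + 1 ≠ 0; add k_8 = 2xy - x - y^5 + y^3 + 2y^2 - y + 1 to the basis.

The other S-polynomials (S(h_2,k_3), S(h_2,k_4), S(h_1,k_5), S(h_2,k_5), S(k_3,k_5), S(h_1,k_6), S(h_2,k_6), S(k_3,k_6), S(k_4,k_6), S(h_1,k_7), S(h_2,k_7), S(k_3,k_7), S(k_4,k_7), S(k_5,k_7), S(k_6,k_7), S(h_1,k_8), S(h_2,k_8), S(k_3,k_8), S(k_4,k_8), S(k_5,k_8), S(k_6,k_8), S(k_7,k_8)) all reduce to 0 modulo the current basis, so we have a Gröbner basis.
Inter-reduce: drop elements whose leading term is divisible by another's, tail-reduce, and make monic.
Reduced Gröbner basis: {x^2 + y^5 + 2y^3 - y^2 + 2y - 1, xy + 2x + 2y^5 - 2y^3 + y^2 + 2y - 2, y^6 - y^4 - y^3 - 2y^2 + y - 1}.

These differ, so the ideals are not equal.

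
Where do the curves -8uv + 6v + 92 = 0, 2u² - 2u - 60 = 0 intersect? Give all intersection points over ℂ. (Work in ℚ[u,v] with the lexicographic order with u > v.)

Compute a lex Gröbner basis by Buchberger's algorithm.
f_1 = -8uv + 6v + 92, LT = uv.
f_2 = 2u² - 2u - 60, LT = u².

S(f_1,f_2): lcm = u²v. S = ¼uv - 23/2u + 30v.
  reduce S modulo (f_1, f_2):
  remainder -23/2u + 483/16v + 23/8 ≠ 0; add h_3 = -23/2u + 483/16v + 23/8 to the basis.

S(f_1,h_3): lcm = uv. S = 21/8v² - ½v - 23/2.
  reduce S modulo (f_1, f_2, h_3):
  remainder 21/8v² - ½v - 23/2 ≠ 0; add h_4 = 21/8v² - ½v - 23/2 to the basis.

The other S-polynomials (S(f_2,h_3), S(f_1,h_4), S(f_2,h_4), S(h_3,h_4)) all reduce to 0 modulo the current basis, so we have a Gröbner basis.
Inter-reduce: drop elements whose leading term is divisible by another's, tail-reduce, and make monic.
Reduced Gröbner basis: {u - 21/8v - ¼, v² - 4/21v - 92/21}.

The lex basis is triangular: the last element involves only v. Solving v² - 4/21v - 92/21 = 0 gives v ∈ {-2, 46/21}; substituting each value into the earlier elements determines the remaining variables.
  v = -2: the earlier basis element becomes u + 5 = 0, giving u = -5 — point (-5, -2).
  v = 46/21: the earlier basis element becomes u - 6 = 0, giving u = 6 — point (6, 46/21).

{(-5, -2), (6, 46/21)}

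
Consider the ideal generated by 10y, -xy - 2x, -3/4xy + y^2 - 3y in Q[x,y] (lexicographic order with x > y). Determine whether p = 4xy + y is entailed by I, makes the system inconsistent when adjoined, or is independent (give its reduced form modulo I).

First compute the reduced Gröbner basis of I by Buchberger's algorithm.
f_1 = 10y, LT = y.
f_2 = -xy - 2x, LT = xy.
f_3 = -3/4xy + y^2 - 3y, LT = xy.

S(f_1,f_2): lcm = xy. S = -2x.
  leading term x: no divisor's leading term divides it; move -2x to the remainder.
  remainder -2x ≠ 0; add h_4 = -2x to the basis.

S(f_1,f_3): lcm = xy. S = 4/3y^2 - 4y.
  leading term y^2: subtract (2/15y)·f_1 from 4/3y^2 - 4y → -4y
  leading term y: subtract (-2/5)·f_1 from -4y → 0
  remainder 0.

S(f_2,f_3): lcm = xy. S = 2x + 4/3y^2 - 4y.
  leading term x: subtract (-1)·h_4 from 2x + 4/3y^2 - 4y → 4/3y^2 - 4y
  leading term y^2: subtract (2/15y)·f_1 from 4/3y^2 - 4y → -4y
  leading term y: subtract (-2/5)·f_1 from -4y → 0
  remainder 0.

S(f_1,h_4): leading monomials are coprime, so the S-polynomial reduces to 0 (Buchberger's first criterion).
S(f_2,h_4): lcm = xy. S = 2x.
  leading term x: subtract (-1)·h_4 from 2x → 0
  remainder 0.

S(f_3,h_4): lcm = xy. S = -4/3y^2 + 4y.
  leading term y^2: subtract (-2/15y)·f_1 from -4/3y^2 + 4y → 4y
  leading term y: subtract (2/5)·f_1 from 4y → 0
  remainder 0.

Every S-polynomial of the final basis reduces to 0, so we have a Gröbner basis.
Inter-reduce: drop elements whose leading term is divisible by another's, tail-reduce, and make monic.
Reduced Gröbner basis: {x, y}.
Label its elements g_1 = x, g_2 = y.

Reduce p = 4xy + y modulo G:
  leading term xy: subtract (4y)·g_1 from 4xy + y → y
  leading term y: subtract (1)·g_2 from y → 0
  normal form = 0.
Since the normal form is 0, p ∈ I.

Ideal membership is decidable via reduction modulo a Gröbner basis.

4xy + y lies in I (it reduces to 0).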